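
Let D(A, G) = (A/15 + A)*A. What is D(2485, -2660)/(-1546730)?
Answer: -1976072/464019 ≈ -4.2586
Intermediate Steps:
D(A, G) = 16*A²/15 (D(A, G) = (A*(1/15) + A)*A = (A/15 + A)*A = (16*A/15)*A = 16*A²/15)
D(2485, -2660)/(-1546730) = ((16/15)*2485²)/(-1546730) = ((16/15)*6175225)*(-1/1546730) = (19760720/3)*(-1/1546730) = -1976072/464019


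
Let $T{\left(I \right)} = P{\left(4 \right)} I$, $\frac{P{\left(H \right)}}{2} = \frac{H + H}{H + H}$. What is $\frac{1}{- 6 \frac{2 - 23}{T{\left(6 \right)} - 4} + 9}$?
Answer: $\frac{4}{99} \approx 0.040404$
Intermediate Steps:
$P{\left(H \right)} = 2$ ($P{\left(H \right)} = 2 \frac{H + H}{H + H} = 2 \frac{2 H}{2 H} = 2 \cdot 2 H \frac{1}{2 H} = 2 \cdot 1 = 2$)
$T{\left(I \right)} = 2 I$
$\frac{1}{- 6 \frac{2 - 23}{T{\left(6 \right)} - 4} + 9} = \frac{1}{- 6 \frac{2 - 23}{2 \cdot 6 - 4} + 9} = \frac{1}{- 6 \left(- \frac{21}{12 - 4}\right) + 9} = \frac{1}{- 6 \left(- \frac{21}{8}\right) + 9} = \frac{1}{- 6 \left(\left(-21\right) \frac{1}{8}\right) + 9} = \frac{1}{\left(-6\right) \left(- \frac{21}{8}\right) + 9} = \frac{1}{\frac{63}{4} + 9} = \frac{1}{\frac{99}{4}} = \frac{4}{99}$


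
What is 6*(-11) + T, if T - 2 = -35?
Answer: -99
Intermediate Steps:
T = -33 (T = 2 - 35 = -33)
6*(-11) + T = 6*(-11) - 33 = -66 - 33 = -99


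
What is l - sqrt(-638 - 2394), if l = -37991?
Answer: -37991 - 2*I*sqrt(758) ≈ -37991.0 - 55.064*I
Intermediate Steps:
l - sqrt(-638 - 2394) = -37991 - sqrt(-638 - 2394) = -37991 - sqrt(-3032) = -37991 - 2*I*sqrt(758)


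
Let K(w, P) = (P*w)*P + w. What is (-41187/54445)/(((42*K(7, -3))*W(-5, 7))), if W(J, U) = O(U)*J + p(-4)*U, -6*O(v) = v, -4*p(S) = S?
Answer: -41187/2054209850 ≈ -2.0050e-5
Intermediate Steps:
p(S) = -S/4
O(v) = -v/6
K(w, P) = w + w*P**2 (K(w, P) = w*P**2 + w = w + w*P**2)
W(J, U) = U - J*U/6 (W(J, U) = (-U/6)*J + (-1/4*(-4))*U = -J*U/6 + 1*U = -J*U/6 + U = U - J*U/6)
(-41187/54445)/(((42*K(7, -3))*W(-5, 7))) = (-41187/54445)/(((42*(7*(1 + (-3)**2)))*((1/6)*7*(6 - 1*(-5))))) = (-41187*1/54445)/(((42*(7*(1 + 9)))*((1/6)*7*(6 + 5)))) = -41187/(54445*((42*(7*10))*((1/6)*7*11))) = -41187/(54445*((42*70)*(77/6))) = -41187/(54445*(2940*(77/6))) = -41187/54445/37730 = -41187/54445*1/37730 = -41187/2054209850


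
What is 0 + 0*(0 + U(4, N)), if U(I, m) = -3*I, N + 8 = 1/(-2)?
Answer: 0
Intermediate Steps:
N = -17/2 (N = -8 + 1/(-2) = -8 - ½ = -17/2 ≈ -8.5000)
0 + 0*(0 + U(4, N)) = 0 + 0*(0 - 3*4) = 0 + 0*(0 - 12) = 0 + 0*(-12) = 0 + 0 = 0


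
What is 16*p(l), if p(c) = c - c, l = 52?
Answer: 0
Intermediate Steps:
p(c) = 0
16*p(l) = 16*0 = 0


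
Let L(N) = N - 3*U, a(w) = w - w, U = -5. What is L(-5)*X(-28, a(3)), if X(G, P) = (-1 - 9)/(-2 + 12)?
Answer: -10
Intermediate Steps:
a(w) = 0
X(G, P) = -1 (X(G, P) = -10/10 = -10*⅒ = -1)
L(N) = 15 + N (L(N) = N - 3*(-5) = N + 15 = 15 + N)
L(-5)*X(-28, a(3)) = (15 - 5)*(-1) = 10*(-1) = -10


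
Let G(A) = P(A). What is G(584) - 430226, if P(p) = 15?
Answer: -430211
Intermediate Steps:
G(A) = 15
G(584) - 430226 = 15 - 430226 = -430211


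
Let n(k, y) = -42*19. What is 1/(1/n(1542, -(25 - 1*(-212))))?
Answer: -798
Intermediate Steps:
n(k, y) = -798
1/(1/n(1542, -(25 - 1*(-212)))) = 1/(1/(-798)) = 1/(-1/798) = -798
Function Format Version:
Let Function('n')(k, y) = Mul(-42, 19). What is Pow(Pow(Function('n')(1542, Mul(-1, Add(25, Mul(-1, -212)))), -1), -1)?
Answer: -798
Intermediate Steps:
Function('n')(k, y) = -798
Pow(Pow(Function('n')(1542, Mul(-1, Add(25, Mul(-1, -212)))), -1), -1) = Pow(Pow(-798, -1), -1) = Pow(Rational(-1, 798), -1) = -798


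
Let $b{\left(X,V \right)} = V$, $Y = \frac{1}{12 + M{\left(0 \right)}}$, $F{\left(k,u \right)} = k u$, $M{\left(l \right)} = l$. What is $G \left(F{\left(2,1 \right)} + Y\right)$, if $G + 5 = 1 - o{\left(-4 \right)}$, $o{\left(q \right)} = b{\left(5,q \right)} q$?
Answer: $- \frac{125}{3} \approx -41.667$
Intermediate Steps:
$Y = \frac{1}{12}$ ($Y = \frac{1}{12 + 0} = \frac{1}{12} \approx 0.083333$)
$o{\left(q \right)} = q^{2}$ ($o{\left(q \right)} = q q = q^{2}$)
$G = -20$ ($G = -5 + \left(1 - \left(-4\right)^{2}\right) = -5 + \left(1 - 16\right) = -5 - 15 = -20$)
$G \left(F{\left(2,1 \right)} + Y\right) = - 20 \left(2 \cdot 1 + \frac{1}{12}\right) = - 20 \left(2 + \frac{1}{12}\right) = \left(-20\right) \frac{25}{12} = - \frac{125}{3}$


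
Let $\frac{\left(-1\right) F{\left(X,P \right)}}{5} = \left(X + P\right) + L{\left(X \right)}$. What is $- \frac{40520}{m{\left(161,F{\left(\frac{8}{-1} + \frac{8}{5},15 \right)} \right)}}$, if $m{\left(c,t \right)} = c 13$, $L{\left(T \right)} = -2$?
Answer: $- \frac{40520}{2093} \approx -19.36$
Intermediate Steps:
$F{\left(X,P \right)} = 10 - 5 P - 5 X$ ($F{\left(X,P \right)} = - 5 \left(\left(X + P\right) - 2\right) = - 5 \left(\left(P + X\right) - 2\right) = - 5 \left(-2 + P + X\right) = 10 - 5 P - 5 X$)
$m{\left(c,t \right)} = 13 c$
$- \frac{40520}{m{\left(161,F{\left(\frac{8}{-1} + \frac{8}{5},15 \right)} \right)}} = - \frac{40520}{13 \cdot 161} = - \frac{40520}{2093}$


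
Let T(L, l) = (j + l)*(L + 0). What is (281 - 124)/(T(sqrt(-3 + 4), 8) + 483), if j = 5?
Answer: 157/496 ≈ 0.31653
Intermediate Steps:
T(L, l) = L*(5 + l) (T(L, l) = (5 + l)*(L + 0) = (5 + l)*L = L*(5 + l))
(281 - 124)/(T(sqrt(-3 + 4), 8) + 483) = (281 - 124)/(sqrt(-3 + 4)*(5 + 8) + 483) = 157/(sqrt(1)*13 + 483) = 157/(1*13 + 483) = 157/(13 + 483) = 157/496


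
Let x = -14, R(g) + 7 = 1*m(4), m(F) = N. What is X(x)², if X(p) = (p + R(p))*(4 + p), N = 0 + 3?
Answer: 32400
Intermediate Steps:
N = 3
m(F) = 3
R(g) = -4 (R(g) = -7 + 1*3 = -7 + 3 = -4)
X(p) = (-4 + p)*(4 + p) (X(p) = (p - 4)*(4 + p) = (-4 + p)*(4 + p))
X(x)² = (-16 + (-14)²)² = (-16 + 196)² = 180² = 32400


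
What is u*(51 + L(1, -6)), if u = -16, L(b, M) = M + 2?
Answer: -752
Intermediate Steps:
L(b, M) = 2 + M
u*(51 + L(1, -6)) = -16*(51 + (2 - 6)) = -16*(51 - 4) = -16*47 = -752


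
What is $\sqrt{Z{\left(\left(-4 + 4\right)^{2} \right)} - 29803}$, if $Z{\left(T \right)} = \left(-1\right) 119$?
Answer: $i \sqrt{29922} \approx 172.98 i$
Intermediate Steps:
$Z{\left(T \right)} = -119$
$\sqrt{Z{\left(\left(-4 + 4\right)^{2} \right)} - 29803} = \sqrt{-119 - 29803} = \sqrt{-29922} = i \sqrt{29922}$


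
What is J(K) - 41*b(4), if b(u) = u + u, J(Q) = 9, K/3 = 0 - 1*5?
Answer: -319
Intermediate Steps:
K = -15 (K = 3*(0 - 1*5) = 3*(0 - 5) = 3*(-5) = -15)
b(u) = 2*u
J(K) - 41*b(4) = 9 - 82*4 = 9 - 41*8 = 9 - 328 = -319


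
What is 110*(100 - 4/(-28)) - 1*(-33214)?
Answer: 309608/7 ≈ 44230.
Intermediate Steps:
110*(100 - 4/(-28)) - 1*(-33214) = 110*(100 - 4*(-1/28)) + 33214 = 110*(100 + ⅐) + 33214 = 110*(701/7) + 33214 = 77110/7 + 33214 = 309608/7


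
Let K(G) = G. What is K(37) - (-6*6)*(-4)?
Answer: -107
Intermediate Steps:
K(37) - (-6*6)*(-4) = 37 - (-6*6)*(-4) = 37 - (-36)*(-4) = 37 - 1*144 = 37 - 144 = -107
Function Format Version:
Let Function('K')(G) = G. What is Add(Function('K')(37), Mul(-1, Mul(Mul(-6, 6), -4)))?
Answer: -107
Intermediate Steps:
Add(Function('K')(37), Mul(-1, Mul(Mul(-6, 6), -4))) = Add(37, Mul(-1, Mul(Mul(-6, 6), -4))) = Add(37, Mul(-1, Mul(-36, -4))) = Add(37, Mul(-1, 144)) = Add(37, -144) = -107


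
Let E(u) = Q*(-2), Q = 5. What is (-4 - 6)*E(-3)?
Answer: 100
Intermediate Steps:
E(u) = -10 (E(u) = 5*(-2) = -10)
(-4 - 6)*E(-3) = (-4 - 6)*(-10) = -10*(-10) = 100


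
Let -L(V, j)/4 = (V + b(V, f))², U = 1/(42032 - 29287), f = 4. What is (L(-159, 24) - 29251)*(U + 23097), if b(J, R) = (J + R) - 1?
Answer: -125446609377166/12745 ≈ -9.8428e+9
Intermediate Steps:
b(J, R) = -1 + J + R
U = 1/12745 ≈ 7.8462e-5
L(V, j) = -4*(3 + 2*V)² (L(V, j) = -4*(V + (-1 + V + 4))² = -4*(V + (3 + V))² = -4*(3 + 2*V)²)
(L(-159, 24) - 29251)*(U + 23097) = (-4*(3 + 2*(-159))² - 29251)*(1/12745 + 23097) = (-4*(3 - 318)² - 29251)*(294371266/12745) = (-4*(-315)² - 29251)*(294371266/12745) = (-4*99225 - 29251)*(294371266/12745) = (-396900 - 29251)*(294371266/12745) = -426151*294371266/12745 = -125446609377166/12745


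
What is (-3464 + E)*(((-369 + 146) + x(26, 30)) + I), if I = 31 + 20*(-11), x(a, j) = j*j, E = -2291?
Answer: -2808440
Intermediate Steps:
x(a, j) = j²
I = -189 (I = 31 - 220 = -189)
(-3464 + E)*(((-369 + 146) + x(26, 30)) + I) = (-3464 - 2291)*(((-369 + 146) + 30²) - 189) = -5755*((-223 + 900) - 189) = -5755*(677 - 189) = -5755*488 = -2808440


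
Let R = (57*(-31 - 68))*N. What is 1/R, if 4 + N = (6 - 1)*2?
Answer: -1/33858 ≈ -2.9535e-5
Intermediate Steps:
N = 6 (N = -4 + (6 - 1)*2 = -4 + 5*2 = -4 + 10 = 6)
R = -33858 (R = (57*(-31 - 68))*6 = (57*(-99))*6 = -5643*6 = -33858)
1/R = 1/(-33858) = -1/33858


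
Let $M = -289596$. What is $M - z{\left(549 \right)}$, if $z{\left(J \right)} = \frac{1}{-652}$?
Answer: $- \frac{188816591}{652} \approx -2.896 \cdot 10^{5}$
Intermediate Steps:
$z{\left(J \right)} = - \frac{1}{652}$
$M - z{\left(549 \right)} = -289596 - - \frac{1}{652} = -289596 + \frac{1}{652} = - \frac{188816591}{652}$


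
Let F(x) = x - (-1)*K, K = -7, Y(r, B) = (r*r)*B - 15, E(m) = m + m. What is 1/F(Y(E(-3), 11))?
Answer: 1/374 ≈ 0.0026738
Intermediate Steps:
E(m) = 2*m
Y(r, B) = -15 + B*r² (Y(r, B) = r²*B - 15 = B*r² - 15 = -15 + B*r²)
F(x) = -7 + x (F(x) = x - (-1)*(-7) = x - 1*7 = x - 7 = -7 + x)
1/F(Y(E(-3), 11)) = 1/(-7 + (-15 + 11*(2*(-3))²)) = 1/(-7 + (-15 + 11*(-6)²)) = 1/(-7 + (-15 + 11*36)) = 1/(-7 + (-15 + 396)) = 1/(-7 + 381) = 1/374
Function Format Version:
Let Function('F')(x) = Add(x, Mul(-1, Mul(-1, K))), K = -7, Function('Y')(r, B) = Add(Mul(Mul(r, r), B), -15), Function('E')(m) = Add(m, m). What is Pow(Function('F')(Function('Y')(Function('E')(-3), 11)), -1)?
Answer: Rational(1, 374) ≈ 0.0026738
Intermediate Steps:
Function('E')(m) = Mul(2, m)
Function('Y')(r, B) = Add(-15, Mul(B, Pow(r, 2))) (Function('Y')(r, B) = Add(Mul(Pow(r, 2), B), -15) = Add(Mul(B, Pow(r, 2)), -15) = Add(-15, Mul(B, Pow(r, 2))))
Function('F')(x) = Add(-7, x) (Function('F')(x) = Add(x, Mul(-1, Mul(-1, -7))) = Add(x, Mul(-1, 7)) = Add(x, -7) = Add(-7, x))
Pow(Function('F')(Function('Y')(Function('E')(-3), 11)), -1) = Pow(Add(-7, Add(-15, Mul(11, Pow(Mul(2, -3), 2)))), -1) = Pow(Add(-7, Add(-15, Mul(11, Pow(-6, 2)))), -1) = Pow(Add(-7, Add(-15, Mul(11, 36))), -1) = Pow(Add(-7, Add(-15, 396)), -1) = Pow(Add(-7, 381), -1) = Pow(374, -1) = Rational(1, 374)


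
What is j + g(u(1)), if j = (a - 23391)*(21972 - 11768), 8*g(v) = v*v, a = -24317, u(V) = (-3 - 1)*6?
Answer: -486812360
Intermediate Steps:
u(V) = -24 (u(V) = -4*6 = -24)
g(v) = v**2/8 (g(v) = (v*v)/8 = v**2/8)
j = -486812432 (j = (-24317 - 23391)*(21972 - 11768) = -47708*10204 = -486812432)
j + g(u(1)) = -486812432 + (1/8)*(-24)**2 = -486812432 + (1/8)*576 = -486812432 + 72 = -486812360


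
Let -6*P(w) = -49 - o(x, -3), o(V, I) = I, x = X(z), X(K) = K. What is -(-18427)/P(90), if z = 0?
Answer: 55281/23 ≈ 2403.5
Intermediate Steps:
x = 0
P(w) = 23/3 (P(w) = -(-49 - 1*(-3))/6 = -(-49 + 3)/6 = -1/6*(-46) = 23/3)
-(-18427)/P(90) = -(-18427)/23/3 = -(-18427)*3/23 = -1*(-55281/23) = 55281/23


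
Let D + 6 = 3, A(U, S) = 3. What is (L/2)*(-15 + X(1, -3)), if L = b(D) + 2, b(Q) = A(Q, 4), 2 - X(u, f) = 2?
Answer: -75/2 ≈ -37.500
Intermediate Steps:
X(u, f) = 0 (X(u, f) = 2 - 1*2 = 2 - 2 = 0)
D = -3 (D = -6 + 3 = -3)
b(Q) = 3
L = 5 (L = 3 + 2 = 5)
(L/2)*(-15 + X(1, -3)) = (5/2)*(-15 + 0) = (5*(½))*(-15) = (5/2)*(-15) = -75/2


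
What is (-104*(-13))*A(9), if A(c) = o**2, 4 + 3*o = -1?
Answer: 33800/9 ≈ 3755.6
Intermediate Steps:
o = -5/3 (o = -4/3 + (1/3)*(-1) = -4/3 - 1/3 = -5/3 ≈ -1.6667)
A(c) = 25/9 (A(c) = (-5/3)**2 = 25/9)
(-104*(-13))*A(9) = -104*(-13)*(25/9) = 1352*(25/9) = 33800/9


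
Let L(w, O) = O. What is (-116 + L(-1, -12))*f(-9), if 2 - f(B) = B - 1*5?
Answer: -2048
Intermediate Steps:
f(B) = 7 - B (f(B) = 2 - (B - 1*5) = 2 - (B - 5) = 2 - (-5 + B) = 2 + (5 - B) = 7 - B)
(-116 + L(-1, -12))*f(-9) = (-116 - 12)*(7 - 1*(-9)) = -128*(7 + 9) = -128*16 = -2048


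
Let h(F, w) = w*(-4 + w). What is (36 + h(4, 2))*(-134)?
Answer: -4288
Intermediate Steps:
(36 + h(4, 2))*(-134) = (36 + 2*(-4 + 2))*(-134) = (36 + 2*(-2))*(-134) = (36 - 4)*(-134) = 32*(-134) = -4288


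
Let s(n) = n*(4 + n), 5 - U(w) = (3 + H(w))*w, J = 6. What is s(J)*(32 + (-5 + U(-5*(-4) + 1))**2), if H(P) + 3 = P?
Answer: 11670780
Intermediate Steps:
H(P) = -3 + P
U(w) = 5 - w**2 (U(w) = 5 - (3 + (-3 + w))*w = 5 - w*w = 5 - w**2)
s(J)*(32 + (-5 + U(-5*(-4) + 1))**2) = (6*(4 + 6))*(32 + (-5 + (5 - (-5*(-4) + 1)**2))**2) = (6*10)*(32 + (-5 + (5 - (20 + 1)**2))**2) = 60*(32 + (-5 + (5 - 1*21**2))**2) = 60*(32 + (-5 + (5 - 1*441))**2) = 60*(32 + (-5 + (5 - 441))**2) = 60*(32 + (-5 - 436)**2) = 60*(32 + (-441)**2) = 60*(32 + 194481) = 60*194513 = 11670780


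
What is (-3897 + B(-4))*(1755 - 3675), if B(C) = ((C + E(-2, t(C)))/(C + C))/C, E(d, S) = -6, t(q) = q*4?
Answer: 7482840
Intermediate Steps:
t(q) = 4*q
B(C) = (-6 + C)/(2*C²) (B(C) = ((C - 6)/(C + C))/C = ((-6 + C)/((2*C)))/C = ((-6 + C)*(1/(2*C)))/C = ((-6 + C)/(2*C))/C = (-6 + C)/(2*C²))
(-3897 + B(-4))*(1755 - 3675) = (-3897 + (½)*(-6 - 4)/(-4)²)*(1755 - 3675) = (-3897 + (½)*(1/16)*(-10))*(-1920) = (-3897 - 5/16)*(-1920) = -62357/16*(-1920) = 7482840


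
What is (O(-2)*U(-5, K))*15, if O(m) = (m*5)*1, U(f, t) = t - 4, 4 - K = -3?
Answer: -450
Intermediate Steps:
K = 7 (K = 4 - 1*(-3) = 4 + 3 = 7)
U(f, t) = -4 + t
O(m) = 5*m (O(m) = (5*m)*1 = 5*m)
(O(-2)*U(-5, K))*15 = ((5*(-2))*(-4 + 7))*15 = -10*3*15 = -30*15 = -450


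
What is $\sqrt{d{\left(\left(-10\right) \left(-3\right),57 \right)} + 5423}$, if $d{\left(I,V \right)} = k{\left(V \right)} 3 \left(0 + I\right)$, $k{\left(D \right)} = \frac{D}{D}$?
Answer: $\sqrt{5513} \approx 74.25$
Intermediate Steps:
$k{\left(D \right)} = 1$
$d{\left(I,V \right)} = 3 I$ ($d{\left(I,V \right)} = 1 \cdot 3 \left(0 + I\right) = 3 I$)
$\sqrt{d{\left(\left(-10\right) \left(-3\right),57 \right)} + 5423} = \sqrt{3 \left(\left(-10\right) \left(-3\right)\right) + 5423} = \sqrt{3 \cdot 30 + 5423} = \sqrt{90 + 5423} = \sqrt{5513}$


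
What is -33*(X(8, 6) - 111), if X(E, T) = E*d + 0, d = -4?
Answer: 4719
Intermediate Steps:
X(E, T) = -4*E (X(E, T) = E*(-4) + 0 = -4*E + 0 = -4*E)
-33*(X(8, 6) - 111) = -33*(-4*8 - 111) = -33*(-32 - 111) = -33*(-143) = 4719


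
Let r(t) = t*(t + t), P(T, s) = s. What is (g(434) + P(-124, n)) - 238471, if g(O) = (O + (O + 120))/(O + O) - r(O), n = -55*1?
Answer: -133506399/217 ≈ -6.1524e+5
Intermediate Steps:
n = -55
r(t) = 2*t² (r(t) = t*(2*t) = 2*t²)
g(O) = -2*O² + (120 + 2*O)/(2*O) (g(O) = (O + (O + 120))/(O + O) - 2*O² = (O + (120 + O))/((2*O)) - 2*O² = (120 + 2*O)*(1/(2*O)) - 2*O² = (120 + 2*O)/(2*O) - 2*O² = -2*O² + (120 + 2*O)/(2*O))
(g(434) + P(-124, n)) - 238471 = ((60 + 434 - 2*434³)/434 - 55) - 238471 = ((60 + 434 - 2*81746504)/434 - 55) - 238471 = ((60 + 434 - 163493008)/434 - 55) - 238471 = ((1/434)*(-163492514) - 55) - 238471 = (-81746257/217 - 55) - 238471 = -81758192/217 - 238471 = -133506399/217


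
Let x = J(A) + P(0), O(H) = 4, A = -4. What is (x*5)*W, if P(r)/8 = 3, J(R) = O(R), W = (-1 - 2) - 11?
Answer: -1960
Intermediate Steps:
W = -14 (W = -3 - 11 = -14)
J(R) = 4
P(r) = 24 (P(r) = 8*3 = 24)
x = 28 (x = 4 + 24 = 28)
(x*5)*W = (28*5)*(-14) = 140*(-14) = -1960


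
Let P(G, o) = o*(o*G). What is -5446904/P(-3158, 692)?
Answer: 680863/189031564 ≈ 0.0036018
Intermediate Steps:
P(G, o) = G*o**2 (P(G, o) = o*(G*o) = G*o**2)
-5446904/P(-3158, 692) = -5446904/((-3158*692**2)) = -5446904/((-3158*478864)) = -5446904/(-1512252512) = -5446904*(-1/1512252512) = 680863/189031564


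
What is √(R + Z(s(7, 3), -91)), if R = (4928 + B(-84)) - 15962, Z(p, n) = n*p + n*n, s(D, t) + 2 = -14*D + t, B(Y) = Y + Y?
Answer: √5906 ≈ 76.850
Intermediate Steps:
B(Y) = 2*Y
s(D, t) = -2 + t - 14*D (s(D, t) = -2 + (-14*D + t) = -2 + (t - 14*D) = -2 + t - 14*D)
Z(p, n) = n² + n*p (Z(p, n) = n*p + n² = n² + n*p)
R = -11202 (R = (4928 + 2*(-84)) - 15962 = (4928 - 168) - 15962 = 4760 - 15962 = -11202)
√(R + Z(s(7, 3), -91)) = √(-11202 - 91*(-91 + (-2 + 3 - 14*7))) = √(-11202 - 91*(-91 + (-2 + 3 - 98))) = √(-11202 - 91*(-91 - 97)) = √(-11202 - 91*(-188)) = √(-11202 + 17108) = √5906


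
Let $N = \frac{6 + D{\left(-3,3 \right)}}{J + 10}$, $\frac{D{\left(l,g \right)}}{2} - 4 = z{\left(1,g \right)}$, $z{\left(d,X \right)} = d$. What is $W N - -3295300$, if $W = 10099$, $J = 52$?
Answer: $\frac{102235092}{31} \approx 3.2979 \cdot 10^{6}$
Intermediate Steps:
$D{\left(l,g \right)} = 10$ ($D{\left(l,g \right)} = 8 + 2 \cdot 1 = 8 + 2 = 10$)
$N = \frac{8}{31}$ ($N = \frac{6 + 10}{52 + 10} = \frac{16}{62} = 16 \cdot \frac{1}{62} = \frac{8}{31} \approx 0.25806$)
$W N - -3295300 = 10099 \cdot \frac{8}{31} - -3295300 = \frac{80792}{31} + 3295300 = \frac{102235092}{31}$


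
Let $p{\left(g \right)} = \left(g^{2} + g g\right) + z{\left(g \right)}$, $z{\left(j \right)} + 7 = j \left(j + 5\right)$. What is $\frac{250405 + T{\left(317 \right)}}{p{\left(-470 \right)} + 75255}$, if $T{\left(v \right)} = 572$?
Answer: $\frac{250977}{735598} \approx 0.34119$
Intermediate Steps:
$z{\left(j \right)} = -7 + j \left(5 + j\right)$ ($z{\left(j \right)} = -7 + j \left(j + 5\right) = -7 + j \left(5 + j\right)$)
$p{\left(g \right)} = -7 + 3 g^{2} + 5 g$ ($p{\left(g \right)} = \left(g^{2} + g g\right) + \left(-7 + g^{2} + 5 g\right) = \left(g^{2} + g^{2}\right) + \left(-7 + g^{2} + 5 g\right) = 2 g^{2} + \left(-7 + g^{2} + 5 g\right) = -7 + 3 g^{2} + 5 g$)
$\frac{250405 + T{\left(317 \right)}}{p{\left(-470 \right)} + 75255} = \frac{250405 + 572}{\left(-7 + 3 \left(-470\right)^{2} + 5 \left(-470\right)\right) + 75255} = \frac{250977}{\left(-7 + 3 \cdot 220900 - 2350\right) + 75255} = \frac{250977}{\left(-7 + 662700 - 2350\right) + 75255} = \frac{250977}{660343 + 75255} = \frac{250977}{735598}$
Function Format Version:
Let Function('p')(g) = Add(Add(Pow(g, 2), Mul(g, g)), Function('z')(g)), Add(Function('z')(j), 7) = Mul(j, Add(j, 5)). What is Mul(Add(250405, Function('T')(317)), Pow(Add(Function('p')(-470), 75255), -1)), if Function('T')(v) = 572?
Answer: Rational(250977, 735598) ≈ 0.34119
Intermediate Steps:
Function('z')(j) = Add(-7, Mul(j, Add(5, j))) (Function('z')(j) = Add(-7, Mul(j, Add(j, 5))) = Add(-7, Mul(j, Add(5, j))))
Function('p')(g) = Add(-7, Mul(3, Pow(g, 2)), Mul(5, g)) (Function('p')(g) = Add(Add(Pow(g, 2), Mul(g, g)), Add(-7, Pow(g, 2), Mul(5, g))) = Add(Add(Pow(g, 2), Pow(g, 2)), Add(-7, Pow(g, 2), Mul(5, g))) = Add(Mul(2, Pow(g, 2)), Add(-7, Pow(g, 2), Mul(5, g))) = Add(-7, Mul(3, Pow(g, 2)), Mul(5, g)))
Mul(Add(250405, Function('T')(317)), Pow(Add(Function('p')(-470), 75255), -1)) = Mul(Add(250405, 572), Pow(Add(Add(-7, Mul(3, Pow(-470, 2)), Mul(5, -470)), 75255), -1)) = Mul(250977, Pow(Add(Add(-7, Mul(3, 220900), -2350), 75255), -1)) = Mul(250977, Pow(Add(Add(-7, 662700, -2350), 75255), -1)) = Mul(250977, Pow(Add(660343, 75255), -1)) = Mul(250977, Pow(735598, -1)) = Mul(250977, Rational(1, 735598)) = Rational(250977, 735598)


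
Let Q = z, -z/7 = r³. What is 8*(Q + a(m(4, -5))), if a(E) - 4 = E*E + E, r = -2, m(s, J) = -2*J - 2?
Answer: 1056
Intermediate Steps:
m(s, J) = -2 - 2*J
a(E) = 4 + E + E² (a(E) = 4 + (E*E + E) = 4 + (E² + E) = 4 + (E + E²) = 4 + E + E²)
z = 56 (z = -7*(-2)³ = -7*(-8) = 56)
Q = 56
8*(Q + a(m(4, -5))) = 8*(56 + (4 + (-2 - 2*(-5)) + (-2 - 2*(-5))²)) = 8*(56 + (4 + (-2 + 10) + (-2 + 10)²)) = 8*(56 + (4 + 8 + 8²)) = 8*(56 + (4 + 8 + 64)) = 8*(56 + 76) = 8*132 = 1056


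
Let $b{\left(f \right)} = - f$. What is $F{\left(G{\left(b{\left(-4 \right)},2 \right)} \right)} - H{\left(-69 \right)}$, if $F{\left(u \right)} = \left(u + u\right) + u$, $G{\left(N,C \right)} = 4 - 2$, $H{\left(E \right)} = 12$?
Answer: $-6$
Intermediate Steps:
$G{\left(N,C \right)} = 2$ ($G{\left(N,C \right)} = 4 - 2 = 2$)
$F{\left(u \right)} = 3 u$ ($F{\left(u \right)} = 2 u + u = 3 u$)
$F{\left(G{\left(b{\left(-4 \right)},2 \right)} \right)} - H{\left(-69 \right)} = 3 \cdot 2 - 12 = 6 - 12 = -6$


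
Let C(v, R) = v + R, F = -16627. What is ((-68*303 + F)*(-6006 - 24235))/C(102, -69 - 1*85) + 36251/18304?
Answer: -396317703941/18304 ≈ -2.1652e+7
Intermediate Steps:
C(v, R) = R + v
((-68*303 + F)*(-6006 - 24235))/C(102, -69 - 1*85) + 36251/18304 = ((-68*303 - 16627)*(-6006 - 24235))/((-69 - 1*85) + 102) + 36251/18304 = ((-20604 - 16627)*(-30241))/((-69 - 85) + 102) + 36251*(1/18304) = (-37231*(-30241))/(-154 + 102) + 36251/18304 = 1125902671/(-52) + 36251/18304 = 1125902671*(-1/52) + 36251/18304 = -1125902671/52 + 36251/18304 = -396317703941/18304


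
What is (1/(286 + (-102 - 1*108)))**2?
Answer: 1/5776 ≈ 0.00017313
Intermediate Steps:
(1/(286 + (-102 - 1*108)))**2 = (1/(286 + (-102 - 108)))**2 = (1/(286 - 210))**2 = (1/76)**2 = 1/5776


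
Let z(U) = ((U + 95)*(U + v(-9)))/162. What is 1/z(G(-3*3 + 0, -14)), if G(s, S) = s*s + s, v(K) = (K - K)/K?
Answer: 9/668 ≈ 0.013473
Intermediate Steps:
v(K) = 0 (v(K) = 0/K = 0)
G(s, S) = s + s**2 (G(s, S) = s**2 + s = s + s**2)
z(U) = U*(95 + U)/162 (z(U) = ((U + 95)*(U + 0))/162 = ((95 + U)*U)*(1/162) = (U*(95 + U))*(1/162) = U*(95 + U)/162)
1/z(G(-3*3 + 0, -14)) = 1/(((-3*3 + 0)*(1 + (-3*3 + 0)))*(95 + (-3*3 + 0)*(1 + (-3*3 + 0)))/162) = 1/(((-9 + 0)*(1 + (-9 + 0)))*(95 + (-9 + 0)*(1 + (-9 + 0)))/162) = 1/((-9*(1 - 9))*(95 - 9*(1 - 9))/162) = 1/((-9*(-8))*(95 - 9*(-8))/162) = 1/((1/162)*72*(95 + 72)) = 1/((1/162)*72*167) = 1/(668/9) = 9/668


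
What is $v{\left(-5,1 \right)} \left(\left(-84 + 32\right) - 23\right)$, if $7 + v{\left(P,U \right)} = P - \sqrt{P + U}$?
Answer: $900 + 150 i \approx 900.0 + 150.0 i$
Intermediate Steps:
$v{\left(P,U \right)} = -7 + P - \sqrt{P + U}$ ($v{\left(P,U \right)} = -7 + \left(P - \sqrt{P + U}\right) = -7 + P - \sqrt{P + U}$)
$v{\left(-5,1 \right)} \left(\left(-84 + 32\right) - 23\right) = \left(-7 - 5 - \sqrt{-5 + 1}\right) \left(\left(-84 + 32\right) - 23\right) = \left(-7 - 5 - \sqrt{-4}\right) \left(-52 - 23\right) = \left(-7 - 5 - 2 i\right) \left(-75\right) = \left(-12 - 2 i\right) \left(-75\right) = 900 + 150 i$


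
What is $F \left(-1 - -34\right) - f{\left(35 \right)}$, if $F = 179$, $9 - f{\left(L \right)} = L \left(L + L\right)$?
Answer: $8348$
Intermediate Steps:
$f{\left(L \right)} = 9 - 2 L^{2}$ ($f{\left(L \right)} = 9 - L \left(L + L\right) = 9 - L 2 L = 9 - 2 L^{2}$)
$F \left(-1 - -34\right) - f{\left(35 \right)} = 179 \left(-1 - -34\right) - \left(9 - 2 \cdot 35^{2}\right) = 179 \left(-1 + 34\right) - \left(9 - 2450\right) = 179 \cdot 33 - \left(9 - 2450\right) = 5907 - -2441 = 5907 + 2441 = 8348$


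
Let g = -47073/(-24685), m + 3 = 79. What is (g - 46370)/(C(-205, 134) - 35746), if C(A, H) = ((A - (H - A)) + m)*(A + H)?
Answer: 1144596377/62156830 ≈ 18.415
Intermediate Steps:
m = 76 (m = -3 + 79 = 76)
C(A, H) = (A + H)*(76 - H + 2*A) (C(A, H) = ((A - (H - A)) + 76)*(A + H) = ((A + (A - H)) + 76)*(A + H) = ((-H + 2*A) + 76)*(A + H) = (76 - H + 2*A)*(A + H) = (A + H)*(76 - H + 2*A))
g = 47073/24685 (g = -47073*(-1/24685) = 47073/24685 ≈ 1.9069)
(g - 46370)/(C(-205, 134) - 35746) = (47073/24685 - 46370)/((-1*134**2 + 2*(-205)**2 + 76*(-205) + 76*134 - 205*134) - 35746) = -1144596377/(24685*((-1*17956 + 2*42025 - 15580 + 10184 - 27470) - 35746)) = -1144596377/(24685*((-17956 + 84050 - 15580 + 10184 - 27470) - 35746)) = -1144596377/(24685*(33228 - 35746)) = -1144596377/24685/(-2518) = -1144596377/24685*(-1/2518) = 1144596377/62156830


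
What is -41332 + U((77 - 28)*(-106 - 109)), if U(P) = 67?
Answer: -41265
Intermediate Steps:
-41332 + U((77 - 28)*(-106 - 109)) = -41332 + 67 = -41265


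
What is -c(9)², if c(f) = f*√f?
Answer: -729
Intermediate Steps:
c(f) = f^(3/2)
-c(9)² = -(9^(3/2))² = -1*27² = -1*729 = -729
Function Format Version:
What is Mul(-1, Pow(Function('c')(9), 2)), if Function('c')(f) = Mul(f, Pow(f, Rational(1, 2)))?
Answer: -729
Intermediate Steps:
Function('c')(f) = Pow(f, Rational(3, 2))
Mul(-1, Pow(Function('c')(9), 2)) = Mul(-1, Pow(Pow(9, Rational(3, 2)), 2)) = Mul(-1, Pow(27, 2)) = Mul(-1, 729) = -729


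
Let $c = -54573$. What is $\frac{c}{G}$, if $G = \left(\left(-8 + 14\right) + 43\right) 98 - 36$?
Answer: $- \frac{54573}{4766} \approx -11.45$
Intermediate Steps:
$G = 4766$ ($G = \left(6 + 43\right) 98 - 36 = 49 \cdot 98 - 36 = 4802 - 36 = 4766$)
$\frac{c}{G} = - \frac{54573}{4766}$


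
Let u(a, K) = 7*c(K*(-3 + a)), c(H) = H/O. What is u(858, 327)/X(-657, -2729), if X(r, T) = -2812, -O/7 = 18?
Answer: 1635/296 ≈ 5.5237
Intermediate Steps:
O = -126 (O = -7*18 = -126)
c(H) = -H/126 (c(H) = H/(-126) = H*(-1/126) = -H/126)
u(a, K) = -K*(-3 + a)/18 (u(a, K) = 7*(-K*(-3 + a)/126) = -K*(-3 + a)/18)
u(858, 327)/X(-657, -2729) = ((1/18)*327*(3 - 1*858))/(-2812) = ((1/18)*327*(3 - 858))*(-1/2812) = ((1/18)*327*(-855))*(-1/2812) = -31065/2*(-1/2812) = 1635/296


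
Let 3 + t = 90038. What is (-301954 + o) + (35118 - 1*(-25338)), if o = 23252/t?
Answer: -21743249178/90035 ≈ -2.4150e+5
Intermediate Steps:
t = 90035 (t = -3 + 90038 = 90035)
o = 23252/90035 ≈ 0.25826
(-301954 + o) + (35118 - 1*(-25338)) = (-301954 + 23252/90035) + (35118 - 1*(-25338)) = -27186405138/90035 + (35118 + 25338) = -27186405138/90035 + 60456 = -21743249178/90035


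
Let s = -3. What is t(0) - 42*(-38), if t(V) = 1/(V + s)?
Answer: 4787/3 ≈ 1595.7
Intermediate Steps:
t(V) = 1/(-3 + V) (t(V) = 1/(V - 3) = 1/(-3 + V))
t(0) - 42*(-38) = 1/(-3 + 0) - 42*(-38) = 1/(-3) + 1596 = -⅓ + 1596 = 4787/3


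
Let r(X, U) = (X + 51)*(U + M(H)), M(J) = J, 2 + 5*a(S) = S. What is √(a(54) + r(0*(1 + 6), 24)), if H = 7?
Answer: √39785/5 ≈ 39.892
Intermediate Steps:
a(S) = -⅖ + S/5
r(X, U) = (7 + U)*(51 + X) (r(X, U) = (X + 51)*(U + 7) = (51 + X)*(7 + U) = (7 + U)*(51 + X))
√(a(54) + r(0*(1 + 6), 24)) = √((-⅖ + (⅕)*54) + (357 + 7*(0*(1 + 6)) + 51*24 + 24*(0*(1 + 6)))) = √((-⅖ + 54/5) + (357 + 7*(0*7) + 1224 + 24*(0*7))) = √(52/5 + (357 + 7*0 + 1224 + 24*0)) = √(52/5 + (357 + 0 + 1224 + 0)) = √(52/5 + 1581) = √(7957/5) = √39785/5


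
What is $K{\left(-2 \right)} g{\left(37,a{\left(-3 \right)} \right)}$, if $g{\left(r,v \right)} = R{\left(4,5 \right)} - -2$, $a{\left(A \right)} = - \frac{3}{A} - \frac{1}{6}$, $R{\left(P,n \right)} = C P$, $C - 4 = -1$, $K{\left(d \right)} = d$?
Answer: $-28$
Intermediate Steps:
$C = 3$ ($C = 4 - 1 = 3$)
$R{\left(P,n \right)} = 3 P$
$a{\left(A \right)} = - \frac{1}{6} - \frac{3}{A}$ ($a{\left(A \right)} = - \frac{3}{A} - \frac{1}{6} = - \frac{1}{6} - \frac{3}{A}$)
$g{\left(r,v \right)} = 14$ ($g{\left(r,v \right)} = 3 \cdot 4 - -2 = 12 + 2 = 14$)
$K{\left(-2 \right)} g{\left(37,a{\left(-3 \right)} \right)} = \left(-2\right) 14 = -28$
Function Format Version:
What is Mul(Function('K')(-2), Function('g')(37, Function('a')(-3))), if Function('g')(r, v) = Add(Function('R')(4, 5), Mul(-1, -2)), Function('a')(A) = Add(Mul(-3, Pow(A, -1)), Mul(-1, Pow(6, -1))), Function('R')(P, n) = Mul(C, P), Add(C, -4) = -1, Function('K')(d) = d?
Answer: -28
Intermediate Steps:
C = 3 (C = Add(4, -1) = 3)
Function('R')(P, n) = Mul(3, P)
Function('a')(A) = Add(Rational(-1, 6), Mul(-3, Pow(A, -1))) (Function('a')(A) = Add(Mul(-3, Pow(A, -1)), Mul(-1, Rational(1, 6))) = Add(Mul(-3, Pow(A, -1)), Rational(-1, 6)) = Add(Rational(-1, 6), Mul(-3, Pow(A, -1))))
Function('g')(r, v) = 14 (Function('g')(r, v) = Add(Mul(3, 4), Mul(-1, -2)) = Add(12, 2) = 14)
Mul(Function('K')(-2), Function('g')(37, Function('a')(-3))) = Mul(-2, 14) = -28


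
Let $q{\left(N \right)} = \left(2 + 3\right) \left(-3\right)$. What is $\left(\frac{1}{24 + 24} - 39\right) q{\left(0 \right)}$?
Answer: $\frac{9355}{16} \approx 584.69$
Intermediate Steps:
$q{\left(N \right)} = -15$ ($q{\left(N \right)} = 5 \left(-3\right) = -15$)
$\left(\frac{1}{24 + 24} - 39\right) q{\left(0 \right)} = \left(\frac{1}{24 + 24} - 39\right) \left(-15\right) = \left(\frac{1}{48} - 39\right) \left(-15\right) = \left(- \frac{1871}{48}\right) \left(-15\right) = \frac{9355}{16}$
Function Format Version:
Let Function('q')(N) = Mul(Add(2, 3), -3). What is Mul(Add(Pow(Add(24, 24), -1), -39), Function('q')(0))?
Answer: Rational(9355, 16) ≈ 584.69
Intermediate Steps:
Function('q')(N) = -15 (Function('q')(N) = Mul(5, -3) = -15)
Mul(Add(Pow(Add(24, 24), -1), -39), Function('q')(0)) = Mul(Add(Pow(Add(24, 24), -1), -39), -15) = Mul(Add(Pow(48, -1), -39), -15) = Mul(Add(Rational(1, 48), -39), -15) = Mul(Rational(-1871, 48), -15) = Rational(9355, 16)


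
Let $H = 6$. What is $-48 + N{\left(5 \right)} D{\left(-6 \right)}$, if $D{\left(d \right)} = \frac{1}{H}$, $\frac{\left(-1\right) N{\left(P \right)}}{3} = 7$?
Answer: $- \frac{103}{2} \approx -51.5$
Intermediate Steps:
$N{\left(P \right)} = -21$ ($N{\left(P \right)} = \left(-3\right) 7 = -21$)
$D{\left(d \right)} = \frac{1}{6}$
$-48 + N{\left(5 \right)} D{\left(-6 \right)} = -48 - \frac{7}{2} = - \frac{103}{2}$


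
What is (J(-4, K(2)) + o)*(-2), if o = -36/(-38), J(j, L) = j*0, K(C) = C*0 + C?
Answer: -36/19 ≈ -1.8947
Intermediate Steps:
K(C) = C (K(C) = 0 + C = C)
J(j, L) = 0
o = 18/19 (o = -36*(-1/38) = 18/19 ≈ 0.94737)
(J(-4, K(2)) + o)*(-2) = (0 + 18/19)*(-2) = (18/19)*(-2) = -36/19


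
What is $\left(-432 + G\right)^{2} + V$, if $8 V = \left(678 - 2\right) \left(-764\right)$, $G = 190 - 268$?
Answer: $195542$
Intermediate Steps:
$G = -78$ ($G = 190 - 268 = -78$)
$V = -64558$ ($V = \frac{\left(678 - 2\right) \left(-764\right)}{8} = \frac{676 \left(-764\right)}{8} = \frac{1}{8} \left(-516464\right) = -64558$)
$\left(-432 + G\right)^{2} + V = \left(-432 - 78\right)^{2} - 64558 = \left(-510\right)^{2} - 64558 = 260100 - 64558 = 195542$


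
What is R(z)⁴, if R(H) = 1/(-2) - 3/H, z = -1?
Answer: 625/16 ≈ 39.063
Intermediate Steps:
R(H) = -½ - 3/H (R(H) = 1*(-½) - 3/H = -½ - 3/H)
R(z)⁴ = ((½)*(-6 - 1*(-1))/(-1))⁴ = ((½)*(-1)*(-6 + 1))⁴ = ((½)*(-1)*(-5))⁴ = (5/2)⁴ = 625/16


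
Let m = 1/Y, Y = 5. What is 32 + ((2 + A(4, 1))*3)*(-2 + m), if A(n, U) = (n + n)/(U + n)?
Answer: 314/25 ≈ 12.560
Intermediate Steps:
A(n, U) = 2*n/(U + n) (A(n, U) = (2*n)/(U + n) = 2*n/(U + n))
m = ⅕ (m = 1/5 = ⅕ ≈ 0.20000)
32 + ((2 + A(4, 1))*3)*(-2 + m) = 32 + ((2 + 2*4/(1 + 4))*3)*(-2 + ⅕) = 32 + ((2 + 2*4/5)*3)*(-9/5) = 32 + ((2 + 2*4*(⅕))*3)*(-9/5) = 32 + ((2 + 8/5)*3)*(-9/5) = 32 + ((18/5)*3)*(-9/5) = 32 + (54/5)*(-9/5) = 32 - 486/25 = 314/25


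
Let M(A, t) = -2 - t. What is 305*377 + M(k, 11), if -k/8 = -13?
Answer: 114972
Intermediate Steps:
k = 104 (k = -8*(-13) = 104)
305*377 + M(k, 11) = 305*377 + (-2 - 1*11) = 114985 + (-2 - 11) = 114985 - 13 = 114972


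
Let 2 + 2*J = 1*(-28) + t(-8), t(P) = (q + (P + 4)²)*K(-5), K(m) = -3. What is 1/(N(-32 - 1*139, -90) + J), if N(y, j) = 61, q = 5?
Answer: 2/29 ≈ 0.068966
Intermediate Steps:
t(P) = -15 - 3*(4 + P)² (t(P) = (5 + (P + 4)²)*(-3) = (5 + (4 + P)²)*(-3) = -15 - 3*(4 + P)²)
J = -93/2 (J = -1 + (1*(-28) + (-15 - 3*(4 - 8)²))/2 = -1 + (-28 + (-15 - 3*(-4)²))/2 = -1 + (-28 + (-15 - 3*16))/2 = -1 + (-28 + (-15 - 48))/2 = -1 + (-28 - 63)/2 = -1 + (½)*(-91) = -1 - 91/2 = -93/2 ≈ -46.500)
1/(N(-32 - 1*139, -90) + J) = 1/(61 - 93/2) = 1/(29/2) = 2/29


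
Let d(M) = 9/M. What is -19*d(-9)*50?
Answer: 950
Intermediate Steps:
-19*d(-9)*50 = -171/(-9)*50 = -171*(-1)/9*50 = -19*(-1)*50 = 19*50 = 950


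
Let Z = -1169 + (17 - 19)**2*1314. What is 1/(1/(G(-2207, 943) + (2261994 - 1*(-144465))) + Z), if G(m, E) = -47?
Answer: 2406412/9835005845 ≈ 0.00024468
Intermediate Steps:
Z = 4087 (Z = -1169 + (-2)**2*1314 = -1169 + 4*1314 = -1169 + 5256 = 4087)
1/(1/(G(-2207, 943) + (2261994 - 1*(-144465))) + Z) = 1/(1/(-47 + (2261994 - 1*(-144465))) + 4087) = 1/(1/(-47 + (2261994 + 144465)) + 4087) = 1/(1/(-47 + 2406459) + 4087) = 1/(1/2406412 + 4087) = 1/(9835005845/2406412) = 2406412/9835005845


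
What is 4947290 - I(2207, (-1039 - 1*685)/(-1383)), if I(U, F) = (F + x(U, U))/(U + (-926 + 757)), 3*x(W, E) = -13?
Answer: 4648068007643/939518 ≈ 4.9473e+6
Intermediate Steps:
x(W, E) = -13/3 (x(W, E) = (⅓)*(-13) = -13/3)
I(U, F) = (-13/3 + F)/(-169 + U) (I(U, F) = (F - 13/3)/(U + (-926 + 757)) = (-13/3 + F)/(U - 169) = (-13/3 + F)/(-169 + U))
4947290 - I(2207, (-1039 - 1*685)/(-1383)) = 4947290 - (-13/3 + (-1039 - 1*685)/(-1383))/(-169 + 2207) = 4947290 - (-13/3 + (-1039 - 685)*(-1/1383))/2038 = 4947290 - (-13/3 - 1724*(-1/1383))/2038 = 4947290 - (-13/3 + 1724/1383)/2038 = 4947290 - (-1423)/(2038*461) = 4947290 - 1*(-1423/939518) = 4947290 + 1423/939518 = 4648068007643/939518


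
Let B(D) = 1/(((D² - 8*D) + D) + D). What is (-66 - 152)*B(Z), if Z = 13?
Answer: -218/91 ≈ -2.3956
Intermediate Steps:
B(D) = 1/(D² - 6*D) (B(D) = 1/((D² - 7*D) + D) = 1/(D² - 6*D))
(-66 - 152)*B(Z) = (-66 - 152)*(1/(13*(-6 + 13))) = -218/(13*7) = -218*1/91 = -218/91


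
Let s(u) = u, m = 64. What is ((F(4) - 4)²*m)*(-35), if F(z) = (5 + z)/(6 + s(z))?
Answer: -107632/5 ≈ -21526.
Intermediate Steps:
F(z) = (5 + z)/(6 + z)
((F(4) - 4)²*m)*(-35) = (((5 + 4)/(6 + 4) - 4)²*64)*(-35) = ((9/10 - 4)²*64)*(-35) = ((-31/10)²*64)*(-35) = ((961/100)*64)*(-35) = (15376/25)*(-35) = -107632/5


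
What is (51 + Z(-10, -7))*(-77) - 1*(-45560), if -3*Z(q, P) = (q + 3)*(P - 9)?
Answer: 133523/3 ≈ 44508.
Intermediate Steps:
Z(q, P) = -(-9 + P)*(3 + q)/3 (Z(q, P) = -(q + 3)*(P - 9)/3 = -(3 + q)*(-9 + P)/3 = -(-9 + P)*(3 + q)/3)
(51 + Z(-10, -7))*(-77) - 1*(-45560) = (51 + (9 - 1*(-7) + 3*(-10) - 1/3*(-7)*(-10)))*(-77) - 1*(-45560) = (51 + (9 + 7 - 30 - 70/3))*(-77) + 45560 = (51 - 112/3)*(-77) + 45560 = (41/3)*(-77) + 45560 = -3157/3 + 45560 = 133523/3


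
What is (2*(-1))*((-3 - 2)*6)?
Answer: 60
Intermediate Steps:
(2*(-1))*((-3 - 2)*6) = -(-10)*6 = -2*(-30) = 60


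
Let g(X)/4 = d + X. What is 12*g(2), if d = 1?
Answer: 144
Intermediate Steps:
g(X) = 4 + 4*X (g(X) = 4*(1 + X) = 4 + 4*X)
12*g(2) = 12*(4 + 4*2) = 12*(4 + 8) = 12*12 = 144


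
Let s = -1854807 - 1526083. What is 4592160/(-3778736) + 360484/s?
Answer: -527742552832/399234086095 ≈ -1.3219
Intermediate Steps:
s = -3380890
4592160/(-3778736) + 360484/s = 4592160/(-3778736) + 360484/(-3380890) = 4592160*(-1/3778736) + 360484*(-1/3380890) = -287010/236171 - 180242/1690445 = -527742552832/399234086095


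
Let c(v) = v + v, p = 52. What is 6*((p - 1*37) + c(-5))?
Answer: 30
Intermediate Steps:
c(v) = 2*v
6*((p - 1*37) + c(-5)) = 6*((52 - 1*37) + 2*(-5)) = 6*((52 - 37) - 10) = 6*(15 - 10) = 6*5 = 30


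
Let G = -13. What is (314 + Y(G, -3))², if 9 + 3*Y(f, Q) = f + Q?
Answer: 840889/9 ≈ 93432.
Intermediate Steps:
Y(f, Q) = -3 + Q/3 + f/3 (Y(f, Q) = -3 + (f + Q)/3 = -3 + (Q + f)/3 = -3 + (Q/3 + f/3) = -3 + Q/3 + f/3)
(314 + Y(G, -3))² = (314 + (-3 + (⅓)*(-3) + (⅓)*(-13)))² = (314 + (-3 - 1 - 13/3))² = (314 - 25/3)² = (917/3)² = 840889/9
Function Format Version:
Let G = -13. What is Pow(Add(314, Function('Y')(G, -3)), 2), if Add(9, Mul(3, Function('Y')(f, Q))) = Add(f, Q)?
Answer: Rational(840889, 9) ≈ 93432.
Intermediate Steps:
Function('Y')(f, Q) = Add(-3, Mul(Rational(1, 3), Q), Mul(Rational(1, 3), f)) (Function('Y')(f, Q) = Add(-3, Mul(Rational(1, 3), Add(f, Q))) = Add(-3, Mul(Rational(1, 3), Add(Q, f))) = Add(-3, Add(Mul(Rational(1, 3), Q), Mul(Rational(1, 3), f))) = Add(-3, Mul(Rational(1, 3), Q), Mul(Rational(1, 3), f)))
Pow(Add(314, Function('Y')(G, -3)), 2) = Pow(Add(314, Add(-3, Mul(Rational(1, 3), -3), Mul(Rational(1, 3), -13))), 2) = Pow(Add(314, Add(-3, -1, Rational(-13, 3))), 2) = Pow(Add(314, Rational(-25, 3)), 2) = Pow(Rational(917, 3), 2) = Rational(840889, 9)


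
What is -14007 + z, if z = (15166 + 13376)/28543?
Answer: -399773259/28543 ≈ -14006.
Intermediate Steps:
z = 28542/28543 (z = 28542*(1/28543) = 28542/28543 ≈ 0.99996)
-14007 + z = -14007 + 28542/28543 = -399773259/28543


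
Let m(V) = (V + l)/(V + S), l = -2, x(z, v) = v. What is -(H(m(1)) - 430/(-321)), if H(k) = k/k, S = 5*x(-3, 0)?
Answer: -751/321 ≈ -2.3396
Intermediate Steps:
S = 0 (S = 5*0 = 0)
m(V) = (-2 + V)/V (m(V) = (V - 2)/(V + 0) = (-2 + V)/V)
H(k) = 1
-(H(m(1)) - 430/(-321)) = -(1 - 430/(-321)) = -(1 - 430*(-1)/321) = -(1 - 1*(-430/321)) = -(1 + 430/321) = -1*751/321 = -751/321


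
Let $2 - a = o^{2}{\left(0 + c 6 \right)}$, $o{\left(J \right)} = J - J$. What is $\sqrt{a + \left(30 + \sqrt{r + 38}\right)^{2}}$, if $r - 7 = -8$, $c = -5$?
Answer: $\sqrt{939 + 60 \sqrt{37}} \approx 36.11$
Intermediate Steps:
$r = -1$ ($r = 7 - 8 = -1$)
$o{\left(J \right)} = 0$
$a = 2$ ($a = 2 - 0^{2} = 2 - 0 = 2 + 0 = 2$)
$\sqrt{a + \left(30 + \sqrt{r + 38}\right)^{2}} = \sqrt{2 + \left(30 + \sqrt{-1 + 38}\right)^{2}} = \sqrt{2 + \left(30 + \sqrt{37}\right)^{2}}$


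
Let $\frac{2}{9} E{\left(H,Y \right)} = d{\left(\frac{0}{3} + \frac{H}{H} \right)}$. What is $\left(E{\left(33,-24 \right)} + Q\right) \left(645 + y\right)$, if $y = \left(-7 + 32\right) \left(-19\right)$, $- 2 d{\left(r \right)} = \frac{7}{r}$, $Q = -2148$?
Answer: $- \frac{735675}{2} \approx -3.6784 \cdot 10^{5}$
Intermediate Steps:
$d{\left(r \right)} = - \frac{7}{2 r}$ ($d{\left(r \right)} = - \frac{7 \frac{1}{r}}{2} = - \frac{7}{2 r}$)
$y = -475$ ($y = 25 \left(-19\right) = -475$)
$E{\left(H,Y \right)} = - \frac{63}{4}$ ($E{\left(H,Y \right)} = \frac{9 \left(- \frac{7}{2 \left(\frac{0}{3} + \frac{H}{H}\right)}\right)}{2} = \frac{9 \left(- \frac{7}{2 \left(0 \cdot \frac{1}{3} + 1\right)}\right)}{2} = \frac{9 \left(- \frac{7}{2 \left(0 + 1\right)}\right)}{2} = \frac{9 \left(- \frac{7}{2 \cdot 1}\right)}{2} = \frac{9 \left(\left(- \frac{7}{2}\right) 1\right)}{2} = \frac{9}{2} \left(- \frac{7}{2}\right) = - \frac{63}{4}$)
$\left(E{\left(33,-24 \right)} + Q\right) \left(645 + y\right) = \left(- \frac{63}{4} - 2148\right) \left(645 - 475\right) = \left(- \frac{8655}{4}\right) 170 = - \frac{735675}{2}$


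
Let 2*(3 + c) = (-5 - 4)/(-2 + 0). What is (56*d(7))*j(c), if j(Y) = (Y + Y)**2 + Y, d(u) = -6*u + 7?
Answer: -2940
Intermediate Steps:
d(u) = 7 - 6*u
c = -3/4 (c = -3 + ((-5 - 4)/(-2 + 0))/2 = -3 + (-9/(-2))/2 = -3 + (-9*(-1/2))/2 = -3 + (1/2)*(9/2) = -3 + 9/4 = -3/4 ≈ -0.75000)
j(Y) = Y + 4*Y**2 (j(Y) = (2*Y)**2 + Y = 4*Y**2 + Y = Y + 4*Y**2)
(56*d(7))*j(c) = (56*(7 - 6*7))*(-3*(1 + 4*(-3/4))/4) = (56*(7 - 42))*(-3*(1 - 3)/4) = (56*(-35))*(-3/4*(-2)) = -1960*3/2 = -2940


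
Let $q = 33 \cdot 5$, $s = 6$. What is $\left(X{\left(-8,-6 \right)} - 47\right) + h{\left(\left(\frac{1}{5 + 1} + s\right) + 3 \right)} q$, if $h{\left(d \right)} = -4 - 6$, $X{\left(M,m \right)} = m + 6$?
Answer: $-1697$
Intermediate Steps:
$X{\left(M,m \right)} = 6 + m$
$h{\left(d \right)} = -10$ ($h{\left(d \right)} = -4 - 6 = -10$)
$q = 165$
$\left(X{\left(-8,-6 \right)} - 47\right) + h{\left(\left(\frac{1}{5 + 1} + s\right) + 3 \right)} q = \left(\left(6 - 6\right) - 47\right) - 1650 = \left(0 - 47\right) - 1650 = -47 - 1650 = -1697$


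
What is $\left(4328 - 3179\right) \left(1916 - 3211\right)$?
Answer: $-1487955$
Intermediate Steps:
$\left(4328 - 3179\right) \left(1916 - 3211\right) = 1149 \left(-1295\right) = -1487955$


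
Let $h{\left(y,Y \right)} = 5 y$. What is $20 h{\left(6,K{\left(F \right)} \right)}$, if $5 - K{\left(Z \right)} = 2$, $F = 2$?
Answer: $600$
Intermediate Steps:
$K{\left(Z \right)} = 3$ ($K{\left(Z \right)} = 5 - 2 = 3$)
$20 h{\left(6,K{\left(F \right)} \right)} = 20 \cdot 5 \cdot 6 = 20 \cdot 30 = 600$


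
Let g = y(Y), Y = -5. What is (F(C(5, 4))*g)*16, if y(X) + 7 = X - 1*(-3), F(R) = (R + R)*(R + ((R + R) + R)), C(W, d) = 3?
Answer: -10368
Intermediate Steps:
F(R) = 8*R² (F(R) = (2*R)*(R + (2*R + R)) = (2*R)*(R + 3*R) = (2*R)*(4*R) = 8*R²)
y(X) = -4 + X (y(X) = -7 + (X - 1*(-3)) = -7 + (X + 3) = -7 + (3 + X) = -4 + X)
g = -9 (g = -4 - 5 = -9)
(F(C(5, 4))*g)*16 = ((8*3²)*(-9))*16 = ((8*9)*(-9))*16 = (72*(-9))*16 = -648*16 = -10368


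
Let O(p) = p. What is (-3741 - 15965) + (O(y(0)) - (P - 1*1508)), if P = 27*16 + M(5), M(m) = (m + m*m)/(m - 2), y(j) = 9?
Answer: -18631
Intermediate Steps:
M(m) = (m + m²)/(-2 + m)
P = 442 (P = 27*16 + 5*(1 + 5)/(-2 + 5) = 432 + 5*6/3 = 432 + 5*(⅓)*6 = 432 + 10 = 442)
(-3741 - 15965) + (O(y(0)) - (P - 1*1508)) = (-3741 - 15965) + (9 - (442 - 1*1508)) = -19706 + (9 - (442 - 1508)) = -19706 + (9 - 1*(-1066)) = -19706 + (9 + 1066) = -19706 + 1075 = -18631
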